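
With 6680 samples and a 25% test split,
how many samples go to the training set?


Test set = 6680 * 25% = 1670. Training set = 6680 - 1670 = 5010.

5010


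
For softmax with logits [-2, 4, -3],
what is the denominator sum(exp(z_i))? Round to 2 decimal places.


Denom = e^-2=0.1353 + e^4=54.5982 + e^-3=0.0498. Sum = 54.7833, which rounds to 54.78.

54.78


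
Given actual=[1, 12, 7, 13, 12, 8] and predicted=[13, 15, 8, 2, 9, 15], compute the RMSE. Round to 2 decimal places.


MSE = 55.5000. RMSE = sqrt(55.5000) = 7.45.

7.45


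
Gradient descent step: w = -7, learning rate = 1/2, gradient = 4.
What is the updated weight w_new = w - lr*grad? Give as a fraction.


w_new = -7 - 1/2 * 4 = -7 - 2 = -9.

-9


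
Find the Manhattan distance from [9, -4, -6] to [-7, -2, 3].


d = sum of absolute differences: |9--7|=16 + |-4--2|=2 + |-6-3|=9 = 27.

27


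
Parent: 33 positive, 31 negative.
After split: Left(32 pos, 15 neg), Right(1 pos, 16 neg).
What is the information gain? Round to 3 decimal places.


H(parent) = 0.9993. H(left) = 0.9035, H(right) = 0.3228. Weighted = (47/64)*0.9035 + (17/64)*0.3228 = 0.7493. IG = 0.9993 - 0.7493 = 0.2500, which rounds to 0.250.

0.250


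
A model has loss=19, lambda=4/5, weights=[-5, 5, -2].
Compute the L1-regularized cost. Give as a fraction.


L1 norm = sum(|w|) = 12. J = 19 + 4/5 * 12 = 143/5.

143/5


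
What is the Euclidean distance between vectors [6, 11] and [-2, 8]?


d = sqrt(sum of squared differences). (6--2)^2=64, (11-8)^2=9. Sum = 73.

sqrt(73)


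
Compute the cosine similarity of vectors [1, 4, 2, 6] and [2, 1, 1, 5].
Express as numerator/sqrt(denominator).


dot = 38. |a|^2 = 57, |b|^2 = 31. cos = 38/sqrt(1767).

38/sqrt(1767)


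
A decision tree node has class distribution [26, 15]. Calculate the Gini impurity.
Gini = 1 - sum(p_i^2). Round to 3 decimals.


Total = 41. Proportions: 26/41, 15/41. sum(p_i^2) = 0.5360. Gini = 1 - 0.5360 = 0.4640, which rounds to 0.464.

0.464


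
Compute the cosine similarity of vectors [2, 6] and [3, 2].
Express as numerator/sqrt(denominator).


dot = 18. |a|^2 = 40, |b|^2 = 13. cos = 18/sqrt(520).

18/sqrt(520)


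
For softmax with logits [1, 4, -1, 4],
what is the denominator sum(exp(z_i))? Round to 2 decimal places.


Denom = e^1=2.7183 + e^4=54.5982 + e^-1=0.3679 + e^4=54.5982. Sum = 112.2826, which rounds to 112.28.

112.28


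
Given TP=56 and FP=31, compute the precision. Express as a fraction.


Precision = TP / (TP + FP) = 56 / 87 = 56/87.

56/87


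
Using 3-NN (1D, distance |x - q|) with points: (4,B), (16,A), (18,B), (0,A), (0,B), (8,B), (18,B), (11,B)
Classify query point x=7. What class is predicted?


Distances: |4-7|=3, |16-7|=9, |18-7|=11, |0-7|=7, |0-7|=7, |8-7|=1, |18-7|=11, |11-7|=4. 3 nearest: (8,B), (4,B), (11,B). Counts: {'B': 3}. Majority class: B.

B


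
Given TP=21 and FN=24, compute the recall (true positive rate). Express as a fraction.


Recall = TP / (TP + FN) = 21 / 45 = 7/15.

7/15


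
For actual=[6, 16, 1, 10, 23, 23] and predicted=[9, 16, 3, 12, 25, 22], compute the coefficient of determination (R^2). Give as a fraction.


Mean(y) = 79/6. SS_res = 22. SS_tot = 2465/6. R^2 = 1 - 22/(2465/6) = 2333/2465.

2333/2465


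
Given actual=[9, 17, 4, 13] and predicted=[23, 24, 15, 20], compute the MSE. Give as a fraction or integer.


MSE = (1/4) * ((9-23)^2=196 + (17-24)^2=49 + (4-15)^2=121 + (13-20)^2=49). Sum = 415. MSE = 415/4.

415/4


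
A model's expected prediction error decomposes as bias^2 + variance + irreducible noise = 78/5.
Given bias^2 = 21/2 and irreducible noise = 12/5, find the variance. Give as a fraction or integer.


Total error = bias^2 + variance + irreducible noise. So variance = 78/5 - 21/2 - 12/5 = 27/10.

27/10


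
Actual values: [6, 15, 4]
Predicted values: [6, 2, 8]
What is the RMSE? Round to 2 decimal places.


MSE = 61.6667. RMSE = sqrt(61.6667) = 7.85.

7.85


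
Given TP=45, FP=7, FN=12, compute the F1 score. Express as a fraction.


Precision = 45/52 = 45/52. Recall = 45/57 = 15/19. F1 = 2*P*R/(P+R) = 90/109.

90/109


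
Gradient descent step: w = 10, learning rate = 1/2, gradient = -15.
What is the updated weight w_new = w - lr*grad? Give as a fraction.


w_new = 10 - 1/2 * -15 = 10 - -15/2 = 35/2.

35/2


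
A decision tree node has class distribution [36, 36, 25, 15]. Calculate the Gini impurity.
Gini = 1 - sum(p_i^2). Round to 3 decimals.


Total = 112. Proportions: 36/112, 36/112, 25/112, 15/112. sum(p_i^2) = 0.2744. Gini = 1 - 0.2744 = 0.7256, which rounds to 0.726.

0.726


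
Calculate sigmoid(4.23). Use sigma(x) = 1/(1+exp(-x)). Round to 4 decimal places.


sigma(4.23) = 1/(1+e^(-4.23)) = 1/(1+0.014552) = 1/1.014552 = 0.9857.

0.9857


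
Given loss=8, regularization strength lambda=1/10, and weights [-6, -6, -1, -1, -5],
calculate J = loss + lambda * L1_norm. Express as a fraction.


L1 norm = sum(|w|) = 19. J = 8 + 1/10 * 19 = 99/10.

99/10


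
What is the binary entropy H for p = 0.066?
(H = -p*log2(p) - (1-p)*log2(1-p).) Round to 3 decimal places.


H = -0.066*log2(0.066) - 0.934*log2(0.934) = 0.351.

0.351


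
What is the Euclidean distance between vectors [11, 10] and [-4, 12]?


d = sqrt(sum of squared differences). (11--4)^2=225, (10-12)^2=4. Sum = 229.

sqrt(229)


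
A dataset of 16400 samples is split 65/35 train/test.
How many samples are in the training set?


Test set = 16400 * 35% = 5740. Training set = 16400 - 5740 = 10660.

10660


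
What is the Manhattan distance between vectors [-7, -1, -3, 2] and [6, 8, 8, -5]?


d = sum of absolute differences: |-7-6|=13 + |-1-8|=9 + |-3-8|=11 + |2--5|=7 = 40.

40


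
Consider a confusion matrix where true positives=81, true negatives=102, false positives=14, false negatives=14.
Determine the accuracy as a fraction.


Accuracy = (TP + TN) / (TP + TN + FP + FN) = (81 + 102) / 211 = 183/211.

183/211


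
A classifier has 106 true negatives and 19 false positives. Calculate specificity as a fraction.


Specificity = TN / (TN + FP) = 106 / 125 = 106/125.

106/125


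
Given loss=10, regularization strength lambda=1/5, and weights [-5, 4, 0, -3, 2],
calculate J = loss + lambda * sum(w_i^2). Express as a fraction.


L2 sq norm = sum(w^2) = 54. J = 10 + 1/5 * 54 = 104/5.

104/5


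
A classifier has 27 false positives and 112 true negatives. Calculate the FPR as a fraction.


FPR = FP / (FP + TN) = 27 / 139 = 27/139.

27/139


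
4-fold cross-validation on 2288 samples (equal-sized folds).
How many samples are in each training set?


Each validation fold has 2288/4 = 572 samples. Training set = 2288 - 572 = 1716.

1716


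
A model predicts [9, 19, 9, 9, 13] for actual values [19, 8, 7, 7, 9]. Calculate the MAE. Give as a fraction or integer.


MAE = (1/5) * (|19-9|=10 + |8-19|=11 + |7-9|=2 + |7-9|=2 + |9-13|=4). Sum = 29. MAE = 29/5.

29/5


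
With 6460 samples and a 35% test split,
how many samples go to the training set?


Test set = 6460 * 35% = 2261. Training set = 6460 - 2261 = 4199.

4199


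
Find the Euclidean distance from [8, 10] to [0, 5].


d = sqrt(sum of squared differences). (8-0)^2=64, (10-5)^2=25. Sum = 89.

sqrt(89)


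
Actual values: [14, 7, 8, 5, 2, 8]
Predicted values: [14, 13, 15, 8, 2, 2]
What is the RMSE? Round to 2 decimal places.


MSE = 21.6667. RMSE = sqrt(21.6667) = 4.65.

4.65


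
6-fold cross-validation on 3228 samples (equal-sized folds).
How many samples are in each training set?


Each validation fold has 3228/6 = 538 samples. Training set = 3228 - 538 = 2690.

2690


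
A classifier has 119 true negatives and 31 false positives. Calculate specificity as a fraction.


Specificity = TN / (TN + FP) = 119 / 150 = 119/150.

119/150


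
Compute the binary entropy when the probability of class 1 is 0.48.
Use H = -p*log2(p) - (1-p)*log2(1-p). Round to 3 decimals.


H = -0.48*log2(0.48) - 0.52*log2(0.52) = 0.999.

0.999


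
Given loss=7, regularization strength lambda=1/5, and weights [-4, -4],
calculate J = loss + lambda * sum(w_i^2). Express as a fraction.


L2 sq norm = sum(w^2) = 32. J = 7 + 1/5 * 32 = 67/5.

67/5


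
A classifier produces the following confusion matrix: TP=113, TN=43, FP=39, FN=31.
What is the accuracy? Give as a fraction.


Accuracy = (TP + TN) / (TP + TN + FP + FN) = (113 + 43) / 226 = 78/113.

78/113


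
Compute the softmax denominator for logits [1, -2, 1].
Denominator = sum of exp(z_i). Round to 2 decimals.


Denom = e^1=2.7183 + e^-2=0.1353 + e^1=2.7183. Sum = 5.5719, which rounds to 5.57.

5.57


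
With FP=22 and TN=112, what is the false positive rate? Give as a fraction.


FPR = FP / (FP + TN) = 22 / 134 = 11/67.

11/67


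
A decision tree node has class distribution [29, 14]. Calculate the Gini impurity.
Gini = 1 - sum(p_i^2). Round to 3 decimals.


Total = 43. Proportions: 29/43, 14/43. sum(p_i^2) = 0.5608. Gini = 1 - 0.5608 = 0.4392, which rounds to 0.439.

0.439


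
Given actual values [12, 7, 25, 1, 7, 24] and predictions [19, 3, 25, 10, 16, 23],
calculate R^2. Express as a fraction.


Mean(y) = 38/3. SS_res = 228. SS_tot = 1444/3. R^2 = 1 - 228/(1444/3) = 10/19.

10/19


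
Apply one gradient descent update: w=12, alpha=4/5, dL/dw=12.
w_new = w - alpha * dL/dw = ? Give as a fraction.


w_new = 12 - 4/5 * 12 = 12 - 48/5 = 12/5.

12/5


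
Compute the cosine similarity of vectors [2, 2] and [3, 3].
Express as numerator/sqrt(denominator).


dot = 12. |a|^2 = 8, |b|^2 = 18. cos = 12/sqrt(144).

12/sqrt(144)


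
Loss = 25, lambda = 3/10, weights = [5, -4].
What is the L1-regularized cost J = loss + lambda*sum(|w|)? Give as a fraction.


L1 norm = sum(|w|) = 9. J = 25 + 3/10 * 9 = 277/10.

277/10


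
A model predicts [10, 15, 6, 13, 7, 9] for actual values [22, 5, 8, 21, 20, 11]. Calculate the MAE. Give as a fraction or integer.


MAE = (1/6) * (|22-10|=12 + |5-15|=10 + |8-6|=2 + |21-13|=8 + |20-7|=13 + |11-9|=2). Sum = 47. MAE = 47/6.

47/6


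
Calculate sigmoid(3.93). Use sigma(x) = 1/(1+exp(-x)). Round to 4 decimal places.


sigma(3.93) = 1/(1+e^(-3.93)) = 1/(1+0.019644) = 1/1.019644 = 0.9807.

0.9807


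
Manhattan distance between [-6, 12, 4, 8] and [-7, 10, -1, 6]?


d = sum of absolute differences: |-6--7|=1 + |12-10|=2 + |4--1|=5 + |8-6|=2 = 10.

10


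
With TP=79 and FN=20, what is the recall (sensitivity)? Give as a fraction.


Recall = TP / (TP + FN) = 79 / 99 = 79/99.

79/99


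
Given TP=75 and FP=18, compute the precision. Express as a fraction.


Precision = TP / (TP + FP) = 75 / 93 = 25/31.

25/31


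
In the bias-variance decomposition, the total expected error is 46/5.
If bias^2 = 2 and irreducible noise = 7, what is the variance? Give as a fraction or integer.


Total error = bias^2 + variance + irreducible noise. So variance = 46/5 - 2 - 7 = 1/5.

1/5


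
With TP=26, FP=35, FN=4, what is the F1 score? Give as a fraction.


Precision = 26/61 = 26/61. Recall = 26/30 = 13/15. F1 = 2*P*R/(P+R) = 4/7.

4/7


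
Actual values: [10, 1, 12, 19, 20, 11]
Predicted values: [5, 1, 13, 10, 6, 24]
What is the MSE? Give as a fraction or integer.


MSE = (1/6) * ((10-5)^2=25 + (1-1)^2=0 + (12-13)^2=1 + (19-10)^2=81 + (20-6)^2=196 + (11-24)^2=169). Sum = 472. MSE = 236/3.

236/3


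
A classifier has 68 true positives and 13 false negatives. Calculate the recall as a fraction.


Recall = TP / (TP + FN) = 68 / 81 = 68/81.

68/81


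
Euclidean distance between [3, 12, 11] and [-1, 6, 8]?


d = sqrt(sum of squared differences). (3--1)^2=16, (12-6)^2=36, (11-8)^2=9. Sum = 61.

sqrt(61)


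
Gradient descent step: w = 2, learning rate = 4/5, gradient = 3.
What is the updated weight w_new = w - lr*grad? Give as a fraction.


w_new = 2 - 4/5 * 3 = 2 - 12/5 = -2/5.

-2/5


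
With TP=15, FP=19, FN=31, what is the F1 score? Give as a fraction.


Precision = 15/34 = 15/34. Recall = 15/46 = 15/46. F1 = 2*P*R/(P+R) = 3/8.

3/8


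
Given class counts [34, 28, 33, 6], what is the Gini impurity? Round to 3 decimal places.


Total = 101. Proportions: 34/101, 28/101, 33/101, 6/101. sum(p_i^2) = 0.3005. Gini = 1 - 0.3005 = 0.6995, which rounds to 0.700.

0.700


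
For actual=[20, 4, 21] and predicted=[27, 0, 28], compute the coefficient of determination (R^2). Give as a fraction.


Mean(y) = 15. SS_res = 114. SS_tot = 182. R^2 = 1 - 114/(182) = 34/91.

34/91


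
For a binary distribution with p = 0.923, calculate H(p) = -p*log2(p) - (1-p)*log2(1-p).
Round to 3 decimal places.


H = -0.923*log2(0.923) - 0.077*log2(0.077) = 0.392.

0.392


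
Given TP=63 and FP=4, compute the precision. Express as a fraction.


Precision = TP / (TP + FP) = 63 / 67 = 63/67.

63/67


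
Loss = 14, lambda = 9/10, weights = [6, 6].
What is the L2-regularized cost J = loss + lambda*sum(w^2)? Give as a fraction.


L2 sq norm = sum(w^2) = 72. J = 14 + 9/10 * 72 = 394/5.

394/5


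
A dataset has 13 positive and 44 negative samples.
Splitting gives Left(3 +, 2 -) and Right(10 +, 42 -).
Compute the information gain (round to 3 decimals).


H(parent) = 0.7746. H(left) = 0.9710, H(right) = 0.7063. Weighted = (5/57)*0.9710 + (52/57)*0.7063 = 0.7295. IG = 0.7746 - 0.7295 = 0.0451, which rounds to 0.045.

0.045


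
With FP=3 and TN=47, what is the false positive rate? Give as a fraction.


FPR = FP / (FP + TN) = 3 / 50 = 3/50.

3/50


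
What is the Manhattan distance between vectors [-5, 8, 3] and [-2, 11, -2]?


d = sum of absolute differences: |-5--2|=3 + |8-11|=3 + |3--2|=5 = 11.

11


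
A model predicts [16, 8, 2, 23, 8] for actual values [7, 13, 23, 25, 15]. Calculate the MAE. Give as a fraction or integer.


MAE = (1/5) * (|7-16|=9 + |13-8|=5 + |23-2|=21 + |25-23|=2 + |15-8|=7). Sum = 44. MAE = 44/5.

44/5


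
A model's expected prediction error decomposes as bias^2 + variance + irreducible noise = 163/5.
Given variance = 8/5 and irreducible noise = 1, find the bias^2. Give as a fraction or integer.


Total error = bias^2 + variance + irreducible noise. So bias^2 = 163/5 - 8/5 - 1 = 30.

30


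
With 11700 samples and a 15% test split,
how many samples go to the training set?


Test set = 11700 * 15% = 1755. Training set = 11700 - 1755 = 9945.

9945


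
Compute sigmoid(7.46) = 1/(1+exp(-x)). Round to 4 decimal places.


sigma(7.46) = 1/(1+e^(-7.46)) = 1/(1+0.000576) = 1/1.000576 = 0.9994.

0.9994


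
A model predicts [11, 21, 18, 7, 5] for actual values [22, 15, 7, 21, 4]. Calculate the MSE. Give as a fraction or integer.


MSE = (1/5) * ((22-11)^2=121 + (15-21)^2=36 + (7-18)^2=121 + (21-7)^2=196 + (4-5)^2=1). Sum = 475. MSE = 95.

95


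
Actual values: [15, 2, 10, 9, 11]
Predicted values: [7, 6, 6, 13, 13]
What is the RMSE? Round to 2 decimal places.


MSE = 23.2000. RMSE = sqrt(23.2000) = 4.82.

4.82


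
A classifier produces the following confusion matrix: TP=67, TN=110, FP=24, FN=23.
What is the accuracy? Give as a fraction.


Accuracy = (TP + TN) / (TP + TN + FP + FN) = (67 + 110) / 224 = 177/224.

177/224


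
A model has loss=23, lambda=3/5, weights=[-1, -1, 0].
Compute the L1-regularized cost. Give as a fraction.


L1 norm = sum(|w|) = 2. J = 23 + 3/5 * 2 = 121/5.

121/5


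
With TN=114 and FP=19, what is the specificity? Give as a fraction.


Specificity = TN / (TN + FP) = 114 / 133 = 6/7.

6/7


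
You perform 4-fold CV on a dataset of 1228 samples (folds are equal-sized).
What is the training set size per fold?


Each validation fold has 1228/4 = 307 samples. Training set = 1228 - 307 = 921.

921


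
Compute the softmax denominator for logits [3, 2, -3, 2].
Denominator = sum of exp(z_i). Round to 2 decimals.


Denom = e^3=20.0855 + e^2=7.3891 + e^-3=0.0498 + e^2=7.3891. Sum = 34.9135, which rounds to 34.91.

34.91


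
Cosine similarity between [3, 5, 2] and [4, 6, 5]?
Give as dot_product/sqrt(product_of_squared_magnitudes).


dot = 52. |a|^2 = 38, |b|^2 = 77. cos = 52/sqrt(2926).

52/sqrt(2926)


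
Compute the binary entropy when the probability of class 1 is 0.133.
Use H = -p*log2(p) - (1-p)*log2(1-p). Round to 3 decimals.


H = -0.133*log2(0.133) - 0.867*log2(0.867) = 0.566.

0.566


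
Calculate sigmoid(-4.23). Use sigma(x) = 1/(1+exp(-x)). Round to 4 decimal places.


sigma(-4.23) = 1/(1+e^(4.23)) = 1/(1+68.717232) = 1/69.717232 = 0.0143.

0.0143


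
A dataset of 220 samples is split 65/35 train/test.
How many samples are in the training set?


Test set = 220 * 35% = 77. Training set = 220 - 77 = 143.

143


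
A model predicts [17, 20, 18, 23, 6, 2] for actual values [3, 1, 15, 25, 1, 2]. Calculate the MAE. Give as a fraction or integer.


MAE = (1/6) * (|3-17|=14 + |1-20|=19 + |15-18|=3 + |25-23|=2 + |1-6|=5 + |2-2|=0). Sum = 43. MAE = 43/6.

43/6


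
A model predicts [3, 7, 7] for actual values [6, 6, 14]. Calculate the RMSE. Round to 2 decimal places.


MSE = 19.6667. RMSE = sqrt(19.6667) = 4.43.

4.43


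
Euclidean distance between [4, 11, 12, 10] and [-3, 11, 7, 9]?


d = sqrt(sum of squared differences). (4--3)^2=49, (11-11)^2=0, (12-7)^2=25, (10-9)^2=1. Sum = 75.

sqrt(75)


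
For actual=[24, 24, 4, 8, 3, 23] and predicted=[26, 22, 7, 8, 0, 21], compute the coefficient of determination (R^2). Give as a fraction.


Mean(y) = 43/3. SS_res = 30. SS_tot = 1612/3. R^2 = 1 - 30/(1612/3) = 761/806.

761/806


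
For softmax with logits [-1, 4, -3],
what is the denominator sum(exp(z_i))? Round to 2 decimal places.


Denom = e^-1=0.3679 + e^4=54.5982 + e^-3=0.0498. Sum = 55.0159, which rounds to 55.02.

55.02


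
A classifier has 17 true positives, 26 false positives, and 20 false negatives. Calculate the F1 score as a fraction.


Precision = 17/43 = 17/43. Recall = 17/37 = 17/37. F1 = 2*P*R/(P+R) = 17/40.

17/40


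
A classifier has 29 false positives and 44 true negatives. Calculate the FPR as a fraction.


FPR = FP / (FP + TN) = 29 / 73 = 29/73.

29/73


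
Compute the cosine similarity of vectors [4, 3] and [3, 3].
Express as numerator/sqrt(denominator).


dot = 21. |a|^2 = 25, |b|^2 = 18. cos = 21/sqrt(450).

21/sqrt(450)


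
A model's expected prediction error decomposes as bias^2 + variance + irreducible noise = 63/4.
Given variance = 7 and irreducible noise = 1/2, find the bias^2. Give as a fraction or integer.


Total error = bias^2 + variance + irreducible noise. So bias^2 = 63/4 - 7 - 1/2 = 33/4.

33/4


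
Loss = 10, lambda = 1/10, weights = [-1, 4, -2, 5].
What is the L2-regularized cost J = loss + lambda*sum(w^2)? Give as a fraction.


L2 sq norm = sum(w^2) = 46. J = 10 + 1/10 * 46 = 73/5.

73/5


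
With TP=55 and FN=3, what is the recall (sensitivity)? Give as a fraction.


Recall = TP / (TP + FN) = 55 / 58 = 55/58.

55/58


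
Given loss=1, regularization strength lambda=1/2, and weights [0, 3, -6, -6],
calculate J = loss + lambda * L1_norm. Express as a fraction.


L1 norm = sum(|w|) = 15. J = 1 + 1/2 * 15 = 17/2.

17/2


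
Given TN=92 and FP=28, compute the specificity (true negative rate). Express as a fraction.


Specificity = TN / (TN + FP) = 92 / 120 = 23/30.

23/30


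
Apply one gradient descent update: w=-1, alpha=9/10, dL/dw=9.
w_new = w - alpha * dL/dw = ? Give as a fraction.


w_new = -1 - 9/10 * 9 = -1 - 81/10 = -91/10.

-91/10


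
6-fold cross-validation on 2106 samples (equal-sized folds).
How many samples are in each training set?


Each validation fold has 2106/6 = 351 samples. Training set = 2106 - 351 = 1755.

1755


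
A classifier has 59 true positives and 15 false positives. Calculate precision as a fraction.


Precision = TP / (TP + FP) = 59 / 74 = 59/74.

59/74


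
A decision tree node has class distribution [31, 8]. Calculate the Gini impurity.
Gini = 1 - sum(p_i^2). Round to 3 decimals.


Total = 39. Proportions: 31/39, 8/39. sum(p_i^2) = 0.6739. Gini = 1 - 0.6739 = 0.3261, which rounds to 0.326.

0.326


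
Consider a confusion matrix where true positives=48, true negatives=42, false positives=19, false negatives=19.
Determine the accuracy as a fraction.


Accuracy = (TP + TN) / (TP + TN + FP + FN) = (48 + 42) / 128 = 45/64.

45/64


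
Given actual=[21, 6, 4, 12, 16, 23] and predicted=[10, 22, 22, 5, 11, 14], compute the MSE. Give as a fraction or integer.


MSE = (1/6) * ((21-10)^2=121 + (6-22)^2=256 + (4-22)^2=324 + (12-5)^2=49 + (16-11)^2=25 + (23-14)^2=81). Sum = 856. MSE = 428/3.

428/3


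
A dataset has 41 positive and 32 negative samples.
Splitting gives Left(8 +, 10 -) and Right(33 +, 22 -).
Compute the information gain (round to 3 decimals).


H(parent) = 0.9890. H(left) = 0.9911, H(right) = 0.9710. Weighted = (18/73)*0.9911 + (55/73)*0.9710 = 0.9760. IG = 0.9890 - 0.9760 = 0.0130, which rounds to 0.013.

0.013


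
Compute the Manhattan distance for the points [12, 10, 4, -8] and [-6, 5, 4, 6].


d = sum of absolute differences: |12--6|=18 + |10-5|=5 + |4-4|=0 + |-8-6|=14 = 37.

37


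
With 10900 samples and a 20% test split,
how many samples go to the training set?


Test set = 10900 * 20% = 2180. Training set = 10900 - 2180 = 8720.

8720


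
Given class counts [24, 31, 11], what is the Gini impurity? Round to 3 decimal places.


Total = 66. Proportions: 24/66, 31/66, 11/66. sum(p_i^2) = 0.3806. Gini = 1 - 0.3806 = 0.6194, which rounds to 0.619.

0.619


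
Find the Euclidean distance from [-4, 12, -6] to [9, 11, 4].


d = sqrt(sum of squared differences). (-4-9)^2=169, (12-11)^2=1, (-6-4)^2=100. Sum = 270.

sqrt(270)


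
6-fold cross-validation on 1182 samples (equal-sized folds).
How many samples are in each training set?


Each validation fold has 1182/6 = 197 samples. Training set = 1182 - 197 = 985.

985


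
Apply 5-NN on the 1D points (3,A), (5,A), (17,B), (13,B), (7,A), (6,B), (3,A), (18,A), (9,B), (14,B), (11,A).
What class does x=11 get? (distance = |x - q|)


Distances: |3-11|=8, |5-11|=6, |17-11|=6, |13-11|=2, |7-11|=4, |6-11|=5, |3-11|=8, |18-11|=7, |9-11|=2, |14-11|=3, |11-11|=0. 5 nearest: (11,A), (13,B), (9,B), (14,B), (7,A). Counts: {'A': 2, 'B': 3}. Majority class: B.

B


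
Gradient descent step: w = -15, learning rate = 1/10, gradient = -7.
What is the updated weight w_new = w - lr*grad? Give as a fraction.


w_new = -15 - 1/10 * -7 = -15 - -7/10 = -143/10.

-143/10


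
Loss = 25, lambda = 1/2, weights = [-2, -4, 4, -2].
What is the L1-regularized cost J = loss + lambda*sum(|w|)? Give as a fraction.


L1 norm = sum(|w|) = 12. J = 25 + 1/2 * 12 = 31.

31


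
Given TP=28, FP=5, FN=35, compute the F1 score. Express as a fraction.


Precision = 28/33 = 28/33. Recall = 28/63 = 4/9. F1 = 2*P*R/(P+R) = 7/12.

7/12


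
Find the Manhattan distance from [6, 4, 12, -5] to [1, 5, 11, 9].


d = sum of absolute differences: |6-1|=5 + |4-5|=1 + |12-11|=1 + |-5-9|=14 = 21.

21


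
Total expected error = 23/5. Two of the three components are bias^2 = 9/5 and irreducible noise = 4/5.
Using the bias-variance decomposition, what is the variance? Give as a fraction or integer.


Total error = bias^2 + variance + irreducible noise. So variance = 23/5 - 9/5 - 4/5 = 2.

2


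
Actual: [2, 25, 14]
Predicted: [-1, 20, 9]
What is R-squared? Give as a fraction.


Mean(y) = 41/3. SS_res = 59. SS_tot = 794/3. R^2 = 1 - 59/(794/3) = 617/794.

617/794


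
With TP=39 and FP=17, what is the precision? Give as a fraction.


Precision = TP / (TP + FP) = 39 / 56 = 39/56.

39/56


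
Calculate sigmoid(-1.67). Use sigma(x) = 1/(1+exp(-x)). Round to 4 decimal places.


sigma(-1.67) = 1/(1+e^(1.67)) = 1/(1+5.312168) = 1/6.312168 = 0.1584.

0.1584


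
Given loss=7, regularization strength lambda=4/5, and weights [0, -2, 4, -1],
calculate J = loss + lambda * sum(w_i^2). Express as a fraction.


L2 sq norm = sum(w^2) = 21. J = 7 + 4/5 * 21 = 119/5.

119/5


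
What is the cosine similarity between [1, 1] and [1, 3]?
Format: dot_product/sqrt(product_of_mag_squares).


dot = 4. |a|^2 = 2, |b|^2 = 10. cos = 4/sqrt(20).

4/sqrt(20)


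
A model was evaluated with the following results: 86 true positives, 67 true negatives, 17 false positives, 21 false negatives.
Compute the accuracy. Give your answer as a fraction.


Accuracy = (TP + TN) / (TP + TN + FP + FN) = (86 + 67) / 191 = 153/191.

153/191


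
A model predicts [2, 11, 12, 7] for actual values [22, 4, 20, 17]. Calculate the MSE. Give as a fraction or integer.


MSE = (1/4) * ((22-2)^2=400 + (4-11)^2=49 + (20-12)^2=64 + (17-7)^2=100). Sum = 613. MSE = 613/4.

613/4


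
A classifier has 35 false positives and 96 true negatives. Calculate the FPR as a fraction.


FPR = FP / (FP + TN) = 35 / 131 = 35/131.

35/131


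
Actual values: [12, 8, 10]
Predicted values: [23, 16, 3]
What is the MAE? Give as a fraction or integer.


MAE = (1/3) * (|12-23|=11 + |8-16|=8 + |10-3|=7). Sum = 26. MAE = 26/3.

26/3


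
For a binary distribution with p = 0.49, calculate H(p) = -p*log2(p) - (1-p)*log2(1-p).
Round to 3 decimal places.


H = -0.49*log2(0.49) - 0.51*log2(0.51) = 1.000.

1.000


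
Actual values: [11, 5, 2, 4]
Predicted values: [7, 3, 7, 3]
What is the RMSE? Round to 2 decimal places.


MSE = 11.5000. RMSE = sqrt(11.5000) = 3.39.

3.39


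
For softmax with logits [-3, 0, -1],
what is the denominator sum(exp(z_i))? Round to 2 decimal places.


Denom = e^-3=0.0498 + e^0=1.0000 + e^-1=0.3679. Sum = 1.4177, which rounds to 1.42.

1.42


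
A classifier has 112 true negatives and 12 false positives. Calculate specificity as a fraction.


Specificity = TN / (TN + FP) = 112 / 124 = 28/31.

28/31


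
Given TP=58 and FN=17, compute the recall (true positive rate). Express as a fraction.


Recall = TP / (TP + FN) = 58 / 75 = 58/75.

58/75


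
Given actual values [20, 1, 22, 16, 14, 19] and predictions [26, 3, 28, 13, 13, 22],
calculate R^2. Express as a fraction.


Mean(y) = 46/3. SS_res = 95. SS_tot = 862/3. R^2 = 1 - 95/(862/3) = 577/862.

577/862


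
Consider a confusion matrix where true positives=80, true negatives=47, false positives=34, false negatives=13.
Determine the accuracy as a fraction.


Accuracy = (TP + TN) / (TP + TN + FP + FN) = (80 + 47) / 174 = 127/174.

127/174


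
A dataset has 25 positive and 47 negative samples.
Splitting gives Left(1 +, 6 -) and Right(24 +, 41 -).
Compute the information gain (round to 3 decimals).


H(parent) = 0.9316. H(left) = 0.5917, H(right) = 0.9501. Weighted = (7/72)*0.5917 + (65/72)*0.9501 = 0.9153. IG = 0.9316 - 0.9153 = 0.0163, which rounds to 0.016.

0.016


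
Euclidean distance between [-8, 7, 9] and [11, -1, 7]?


d = sqrt(sum of squared differences). (-8-11)^2=361, (7--1)^2=64, (9-7)^2=4. Sum = 429.

sqrt(429)


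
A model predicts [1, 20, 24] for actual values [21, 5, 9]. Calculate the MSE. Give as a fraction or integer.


MSE = (1/3) * ((21-1)^2=400 + (5-20)^2=225 + (9-24)^2=225). Sum = 850. MSE = 850/3.

850/3


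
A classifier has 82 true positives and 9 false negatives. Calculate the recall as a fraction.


Recall = TP / (TP + FN) = 82 / 91 = 82/91.

82/91


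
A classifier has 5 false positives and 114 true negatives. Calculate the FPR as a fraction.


FPR = FP / (FP + TN) = 5 / 119 = 5/119.

5/119


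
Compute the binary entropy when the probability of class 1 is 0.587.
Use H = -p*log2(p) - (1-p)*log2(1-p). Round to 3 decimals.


H = -0.587*log2(0.587) - 0.413*log2(0.413) = 0.978.

0.978


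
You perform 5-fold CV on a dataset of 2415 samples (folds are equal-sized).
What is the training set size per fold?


Each validation fold has 2415/5 = 483 samples. Training set = 2415 - 483 = 1932.

1932


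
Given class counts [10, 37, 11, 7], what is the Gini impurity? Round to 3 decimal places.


Total = 65. Proportions: 10/65, 37/65, 11/65, 7/65. sum(p_i^2) = 0.3879. Gini = 1 - 0.3879 = 0.6121, which rounds to 0.612.

0.612


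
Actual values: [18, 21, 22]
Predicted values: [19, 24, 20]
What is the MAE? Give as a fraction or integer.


MAE = (1/3) * (|18-19|=1 + |21-24|=3 + |22-20|=2). Sum = 6. MAE = 2.

2


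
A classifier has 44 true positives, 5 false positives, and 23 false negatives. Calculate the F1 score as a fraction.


Precision = 44/49 = 44/49. Recall = 44/67 = 44/67. F1 = 2*P*R/(P+R) = 22/29.

22/29


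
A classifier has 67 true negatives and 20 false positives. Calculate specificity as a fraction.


Specificity = TN / (TN + FP) = 67 / 87 = 67/87.

67/87


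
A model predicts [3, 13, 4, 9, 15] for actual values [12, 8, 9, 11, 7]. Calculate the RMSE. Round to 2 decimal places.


MSE = 39.8000. RMSE = sqrt(39.8000) = 6.31.

6.31


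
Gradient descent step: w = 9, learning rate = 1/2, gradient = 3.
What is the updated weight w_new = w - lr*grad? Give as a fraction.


w_new = 9 - 1/2 * 3 = 9 - 3/2 = 15/2.

15/2


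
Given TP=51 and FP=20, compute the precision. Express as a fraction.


Precision = TP / (TP + FP) = 51 / 71 = 51/71.

51/71


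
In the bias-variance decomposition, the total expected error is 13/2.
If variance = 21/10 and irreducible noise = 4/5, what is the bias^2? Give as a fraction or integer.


Total error = bias^2 + variance + irreducible noise. So bias^2 = 13/2 - 21/10 - 4/5 = 18/5.

18/5


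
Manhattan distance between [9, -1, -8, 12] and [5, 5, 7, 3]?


d = sum of absolute differences: |9-5|=4 + |-1-5|=6 + |-8-7|=15 + |12-3|=9 = 34.

34


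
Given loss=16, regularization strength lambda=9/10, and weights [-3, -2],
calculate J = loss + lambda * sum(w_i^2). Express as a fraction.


L2 sq norm = sum(w^2) = 13. J = 16 + 9/10 * 13 = 277/10.

277/10


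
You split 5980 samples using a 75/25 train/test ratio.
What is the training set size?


Test set = 5980 * 25% = 1495. Training set = 5980 - 1495 = 4485.

4485


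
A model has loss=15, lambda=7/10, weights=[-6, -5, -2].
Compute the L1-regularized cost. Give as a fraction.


L1 norm = sum(|w|) = 13. J = 15 + 7/10 * 13 = 241/10.

241/10


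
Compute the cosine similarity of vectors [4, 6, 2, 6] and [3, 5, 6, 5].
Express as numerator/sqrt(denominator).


dot = 84. |a|^2 = 92, |b|^2 = 95. cos = 84/sqrt(8740).

84/sqrt(8740)


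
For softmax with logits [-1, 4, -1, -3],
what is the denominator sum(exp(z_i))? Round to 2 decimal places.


Denom = e^-1=0.3679 + e^4=54.5982 + e^-1=0.3679 + e^-3=0.0498. Sum = 55.3838, which rounds to 55.38.

55.38


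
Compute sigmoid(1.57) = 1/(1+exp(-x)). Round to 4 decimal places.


sigma(1.57) = 1/(1+e^(-1.57)) = 1/(1+0.208045) = 1/1.208045 = 0.8278.

0.8278


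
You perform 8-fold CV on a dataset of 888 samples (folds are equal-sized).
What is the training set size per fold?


Each validation fold has 888/8 = 111 samples. Training set = 888 - 111 = 777.

777


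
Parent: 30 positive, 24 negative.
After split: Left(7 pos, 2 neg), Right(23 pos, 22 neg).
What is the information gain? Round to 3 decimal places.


H(parent) = 0.9911. H(left) = 0.7642, H(right) = 0.9996. Weighted = (9/54)*0.7642 + (45/54)*0.9996 = 0.9604. IG = 0.9911 - 0.9604 = 0.0307, which rounds to 0.031.

0.031


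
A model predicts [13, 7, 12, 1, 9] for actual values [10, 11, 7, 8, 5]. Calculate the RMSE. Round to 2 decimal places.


MSE = 23.0000. RMSE = sqrt(23.0000) = 4.80.

4.80


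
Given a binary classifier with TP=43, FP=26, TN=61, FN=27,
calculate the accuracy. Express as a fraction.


Accuracy = (TP + TN) / (TP + TN + FP + FN) = (43 + 61) / 157 = 104/157.

104/157


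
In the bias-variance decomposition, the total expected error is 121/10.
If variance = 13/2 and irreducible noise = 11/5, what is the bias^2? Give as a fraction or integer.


Total error = bias^2 + variance + irreducible noise. So bias^2 = 121/10 - 13/2 - 11/5 = 17/5.

17/5


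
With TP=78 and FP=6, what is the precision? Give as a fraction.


Precision = TP / (TP + FP) = 78 / 84 = 13/14.

13/14


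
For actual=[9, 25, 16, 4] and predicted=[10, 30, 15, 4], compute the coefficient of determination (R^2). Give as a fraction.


Mean(y) = 27/2. SS_res = 27. SS_tot = 249. R^2 = 1 - 27/(249) = 74/83.

74/83


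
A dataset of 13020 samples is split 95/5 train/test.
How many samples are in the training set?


Test set = 13020 * 5% = 651. Training set = 13020 - 651 = 12369.

12369


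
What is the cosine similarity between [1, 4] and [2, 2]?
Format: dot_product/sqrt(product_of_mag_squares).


dot = 10. |a|^2 = 17, |b|^2 = 8. cos = 10/sqrt(136).

10/sqrt(136)


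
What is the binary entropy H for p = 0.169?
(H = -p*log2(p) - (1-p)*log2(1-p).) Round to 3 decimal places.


H = -0.169*log2(0.169) - 0.831*log2(0.831) = 0.655.

0.655


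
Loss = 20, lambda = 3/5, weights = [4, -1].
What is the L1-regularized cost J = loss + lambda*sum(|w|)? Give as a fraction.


L1 norm = sum(|w|) = 5. J = 20 + 3/5 * 5 = 23.

23


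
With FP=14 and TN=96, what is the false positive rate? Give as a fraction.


FPR = FP / (FP + TN) = 14 / 110 = 7/55.

7/55


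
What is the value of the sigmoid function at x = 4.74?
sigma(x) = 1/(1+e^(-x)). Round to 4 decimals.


sigma(4.74) = 1/(1+e^(-4.74)) = 1/(1+0.008739) = 1/1.008739 = 0.9913.

0.9913


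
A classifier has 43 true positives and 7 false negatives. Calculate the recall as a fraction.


Recall = TP / (TP + FN) = 43 / 50 = 43/50.

43/50


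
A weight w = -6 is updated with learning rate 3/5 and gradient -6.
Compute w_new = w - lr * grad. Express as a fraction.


w_new = -6 - 3/5 * -6 = -6 - -18/5 = -12/5.

-12/5


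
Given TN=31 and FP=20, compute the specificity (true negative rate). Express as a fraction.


Specificity = TN / (TN + FP) = 31 / 51 = 31/51.

31/51


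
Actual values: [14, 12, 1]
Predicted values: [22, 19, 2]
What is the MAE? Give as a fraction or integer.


MAE = (1/3) * (|14-22|=8 + |12-19|=7 + |1-2|=1). Sum = 16. MAE = 16/3.

16/3


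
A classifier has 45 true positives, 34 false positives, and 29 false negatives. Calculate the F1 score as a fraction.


Precision = 45/79 = 45/79. Recall = 45/74 = 45/74. F1 = 2*P*R/(P+R) = 10/17.

10/17


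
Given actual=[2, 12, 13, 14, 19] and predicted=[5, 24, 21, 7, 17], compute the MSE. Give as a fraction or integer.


MSE = (1/5) * ((2-5)^2=9 + (12-24)^2=144 + (13-21)^2=64 + (14-7)^2=49 + (19-17)^2=4). Sum = 270. MSE = 54.

54


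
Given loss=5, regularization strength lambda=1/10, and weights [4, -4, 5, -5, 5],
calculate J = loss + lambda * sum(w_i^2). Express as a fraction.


L2 sq norm = sum(w^2) = 107. J = 5 + 1/10 * 107 = 157/10.

157/10


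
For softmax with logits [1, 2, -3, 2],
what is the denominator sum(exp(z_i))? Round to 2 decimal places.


Denom = e^1=2.7183 + e^2=7.3891 + e^-3=0.0498 + e^2=7.3891. Sum = 17.5463, which rounds to 17.55.

17.55


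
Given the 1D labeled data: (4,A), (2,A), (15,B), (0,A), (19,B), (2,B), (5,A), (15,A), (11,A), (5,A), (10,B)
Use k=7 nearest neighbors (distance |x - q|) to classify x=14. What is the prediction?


Distances: |4-14|=10, |2-14|=12, |15-14|=1, |0-14|=14, |19-14|=5, |2-14|=12, |5-14|=9, |15-14|=1, |11-14|=3, |5-14|=9, |10-14|=4. 7 nearest: (15,A), (15,B), (11,A), (10,B), (19,B), (5,A), (5,A). Counts: {'A': 4, 'B': 3}. Majority class: A.

A


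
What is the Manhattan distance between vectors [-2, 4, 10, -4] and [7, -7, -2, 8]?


d = sum of absolute differences: |-2-7|=9 + |4--7|=11 + |10--2|=12 + |-4-8|=12 = 44.

44


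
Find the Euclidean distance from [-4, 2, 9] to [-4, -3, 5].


d = sqrt(sum of squared differences). (-4--4)^2=0, (2--3)^2=25, (9-5)^2=16. Sum = 41.

sqrt(41)


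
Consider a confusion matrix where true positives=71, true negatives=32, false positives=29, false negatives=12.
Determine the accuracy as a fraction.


Accuracy = (TP + TN) / (TP + TN + FP + FN) = (71 + 32) / 144 = 103/144.

103/144


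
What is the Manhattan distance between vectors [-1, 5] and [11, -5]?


d = sum of absolute differences: |-1-11|=12 + |5--5|=10 = 22.

22


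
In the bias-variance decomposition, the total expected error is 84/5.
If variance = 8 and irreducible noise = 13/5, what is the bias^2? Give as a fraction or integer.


Total error = bias^2 + variance + irreducible noise. So bias^2 = 84/5 - 8 - 13/5 = 31/5.

31/5


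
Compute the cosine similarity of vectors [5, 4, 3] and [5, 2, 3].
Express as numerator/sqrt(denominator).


dot = 42. |a|^2 = 50, |b|^2 = 38. cos = 42/sqrt(1900).

42/sqrt(1900)


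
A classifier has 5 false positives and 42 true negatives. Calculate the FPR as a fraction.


FPR = FP / (FP + TN) = 5 / 47 = 5/47.

5/47


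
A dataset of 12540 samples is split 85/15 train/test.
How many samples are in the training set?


Test set = 12540 * 15% = 1881. Training set = 12540 - 1881 = 10659.

10659


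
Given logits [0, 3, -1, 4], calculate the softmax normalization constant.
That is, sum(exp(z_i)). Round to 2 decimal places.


Denom = e^0=1.0000 + e^3=20.0855 + e^-1=0.3679 + e^4=54.5982. Sum = 76.0516, which rounds to 76.05.

76.05


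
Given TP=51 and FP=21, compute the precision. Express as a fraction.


Precision = TP / (TP + FP) = 51 / 72 = 17/24.

17/24


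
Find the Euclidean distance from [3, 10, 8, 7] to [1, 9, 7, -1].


d = sqrt(sum of squared differences). (3-1)^2=4, (10-9)^2=1, (8-7)^2=1, (7--1)^2=64. Sum = 70.

sqrt(70)


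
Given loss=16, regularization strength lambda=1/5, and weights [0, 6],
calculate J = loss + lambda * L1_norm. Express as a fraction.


L1 norm = sum(|w|) = 6. J = 16 + 1/5 * 6 = 86/5.

86/5


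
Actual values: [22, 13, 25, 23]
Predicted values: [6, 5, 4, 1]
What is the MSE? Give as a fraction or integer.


MSE = (1/4) * ((22-6)^2=256 + (13-5)^2=64 + (25-4)^2=441 + (23-1)^2=484). Sum = 1245. MSE = 1245/4.

1245/4


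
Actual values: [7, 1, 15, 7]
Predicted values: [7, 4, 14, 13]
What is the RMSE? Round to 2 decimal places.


MSE = 11.5000. RMSE = sqrt(11.5000) = 3.39.

3.39


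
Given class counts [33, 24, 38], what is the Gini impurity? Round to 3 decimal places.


Total = 95. Proportions: 33/95, 24/95, 38/95. sum(p_i^2) = 0.3445. Gini = 1 - 0.3445 = 0.6555, which rounds to 0.656.

0.656


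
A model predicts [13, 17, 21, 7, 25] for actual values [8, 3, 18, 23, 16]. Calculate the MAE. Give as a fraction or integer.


MAE = (1/5) * (|8-13|=5 + |3-17|=14 + |18-21|=3 + |23-7|=16 + |16-25|=9). Sum = 47. MAE = 47/5.

47/5


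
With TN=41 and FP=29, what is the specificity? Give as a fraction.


Specificity = TN / (TN + FP) = 41 / 70 = 41/70.

41/70


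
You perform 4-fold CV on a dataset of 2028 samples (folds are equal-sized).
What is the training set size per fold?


Each validation fold has 2028/4 = 507 samples. Training set = 2028 - 507 = 1521.

1521


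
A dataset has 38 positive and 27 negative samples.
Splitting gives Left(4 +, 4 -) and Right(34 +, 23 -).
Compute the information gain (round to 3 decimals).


H(parent) = 0.9792. H(left) = 1.0000, H(right) = 0.9730. Weighted = (8/65)*1.0000 + (57/65)*0.9730 = 0.9763. IG = 0.9792 - 0.9763 = 0.0029, which rounds to 0.003.

0.003


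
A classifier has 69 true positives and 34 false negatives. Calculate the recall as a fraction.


Recall = TP / (TP + FN) = 69 / 103 = 69/103.

69/103


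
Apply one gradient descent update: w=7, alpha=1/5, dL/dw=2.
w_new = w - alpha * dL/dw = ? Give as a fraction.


w_new = 7 - 1/5 * 2 = 7 - 2/5 = 33/5.

33/5
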